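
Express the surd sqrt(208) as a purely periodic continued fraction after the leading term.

[14; (2, 2, 1, 2, 2, 28)]

Write x_i = (sqrt(208) + m_i)/d_i with (m_0, d_0) = (0, 1). a_0 = floor(sqrt(208)) = 14, since 14^2 = 196 <= 208 < 225 = 15^2.
Iterate m_{i+1} = d_i*a_i - m_i, d_{i+1} = (208 - m_{i+1}^2)/d_i, a_{i+1} = floor((a_0 + m_{i+1})/d_{i+1}):
  m_1 = 1*14 - 0 = 14, d_1 = (208 - 14^2)/1 = 12/1 = 12, a_1 = floor((14 + 14)/12) = 2.
  m_2 = 12*2 - 14 = 10, d_2 = (208 - 10^2)/12 = 108/12 = 9, a_2 = floor((14 + 10)/9) = 2.
  m_3 = 9*2 - 10 = 8, d_3 = (208 - 8^2)/9 = 144/9 = 16, a_3 = floor((14 + 8)/16) = 1.
  m_4 = 16*1 - 8 = 8, d_4 = (208 - 8^2)/16 = 144/16 = 9, a_4 = floor((14 + 8)/9) = 2.
  m_5 = 9*2 - 8 = 10, d_5 = (208 - 10^2)/9 = 108/9 = 12, a_5 = floor((14 + 10)/12) = 2.
  m_6 = 12*2 - 10 = 14, d_6 = (208 - 14^2)/12 = 12/12 = 1, a_6 = floor((14 + 14)/1) = 28.
  m_7 = 1*28 - 14 = 14, d_7 = (208 - 14^2)/1 = 12/1 = 12: (m_7, d_7) = (m_1, d_1) = (14, 12), so from here the quotients repeat a_1, ..., a_6; the period length is 6.
Hence the expansion of sqrt(208) is a_0 = 14 followed by the repeating block 2, 2, 1, 2, 2, 28 (period 6).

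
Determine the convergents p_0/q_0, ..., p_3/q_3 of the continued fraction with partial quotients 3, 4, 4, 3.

Using the convergent recurrence p_i = a_i*p_{i-1} + p_{i-2}, q_i = a_i*q_{i-1} + q_{i-2} with p_{-2}=0, p_{-1}=1, q_{-2}=1, q_{-1}=0:
  i=0: a_0=3, p_0 = 3*1 + 0 = 3, q_0 = 3*0 + 1 = 1.
  i=1: a_1=4, p_1 = 4*3 + 1 = 13, q_1 = 4*1 + 0 = 4.
  i=2: a_2=4, p_2 = 4*13 + 3 = 55, q_2 = 4*4 + 1 = 17.
  i=3: a_3=3, p_3 = 3*55 + 13 = 178, q_3 = 3*17 + 4 = 55.

3/1, 13/4, 55/17, 178/55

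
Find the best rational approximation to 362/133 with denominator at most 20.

49/18

Expand x = 362/133 as a continued fraction with the Euclidean algorithm:
  362 = 2*133 + 96, so a_0 = 2.
  133 = 1*96 + 37, so a_1 = 1.
  96 = 2*37 + 22, so a_2 = 2.
  37 = 1*22 + 15, so a_3 = 1.
  22 = 1*15 + 7, so a_4 = 1.
  15 = 2*7 + 1, so a_5 = 2.
  7 = 7*1 + 0, so a_6 = 7.
so x = [2; 1, 2, 1, 1, 2, 7].
Convergents (p_i = a_i*p_{i-1} + p_{i-2}, q_i = a_i*q_{i-1} + q_{i-2} with p_{-2}=0, p_{-1}=1, q_{-2}=1, q_{-1}=0), until the denominator exceeds 20:
  i=0: a_0=2, p_0 = 2*1 + 0 = 2, q_0 = 2*0 + 1 = 1.
  i=1: a_1=1, p_1 = 1*2 + 1 = 3, q_1 = 1*1 + 0 = 1.
  i=2: a_2=2, p_2 = 2*3 + 2 = 8, q_2 = 2*1 + 1 = 3.
  i=3: a_3=1, p_3 = 1*8 + 3 = 11, q_3 = 1*3 + 1 = 4.
  i=4: a_4=1, p_4 = 1*11 + 8 = 19, q_4 = 1*4 + 3 = 7.
  i=5: a_5=2, p_5 = 2*19 + 11 = 49, q_5 = 2*7 + 4 = 18.
  i=6: a_6=7, p_6 = 7*49 + 19 = 362, q_6 = 7*18 + 7 = 133.
q_6 = 133 > 20, so the last convergent with denominator <= 20 is p_5/q_5 = 49/18.
The closest fraction with denominator <= 20 is either p_5/q_5 or the intermediate fraction (k*p_5 + p_4)/(k*q_5 + q_4) with the largest k >= 1 whose denominator stays <= 20; these approach x as k grows, and every other convergent or intermediate fraction in range is farther away.
Largest k: floor((20 - q_4)/q_5) = floor((20 - 7)/18) = 0.
Since k = 0, no intermediate fraction beyond p_5/q_5 has denominator <= 20, so the convergent 49/18 is the closest (its error is |362*18 - 49*133|/(133*18) = 1/2394).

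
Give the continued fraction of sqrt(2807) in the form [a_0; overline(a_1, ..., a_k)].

[52; overline(1, 51, 1, 104)]

Write x_i = (sqrt(2807) + m_i)/d_i with (m_0, d_0) = (0, 1). a_0 = floor(sqrt(2807)) = 52, since 52^2 = 2704 <= 2807 < 2809 = 53^2.
Iterate m_{i+1} = d_i*a_i - m_i, d_{i+1} = (2807 - m_{i+1}^2)/d_i, a_{i+1} = floor((a_0 + m_{i+1})/d_{i+1}):
  m_1 = 1*52 - 0 = 52, d_1 = (2807 - 52^2)/1 = 103/1 = 103, a_1 = floor((52 + 52)/103) = 1.
  m_2 = 103*1 - 52 = 51, d_2 = (2807 - 51^2)/103 = 206/103 = 2, a_2 = floor((52 + 51)/2) = 51.
  m_3 = 2*51 - 51 = 51, d_3 = (2807 - 51^2)/2 = 206/2 = 103, a_3 = floor((52 + 51)/103) = 1.
  m_4 = 103*1 - 51 = 52, d_4 = (2807 - 52^2)/103 = 103/103 = 1, a_4 = floor((52 + 52)/1) = 104.
  m_5 = 1*104 - 52 = 52, d_5 = (2807 - 52^2)/1 = 103/1 = 103: (m_5, d_5) = (m_1, d_1) = (52, 103), so from here the quotients repeat a_1, ..., a_4; the period length is 4.
Hence the expansion of sqrt(2807) is a_0 = 52 followed by the repeating block 1, 51, 1, 104 (period 4).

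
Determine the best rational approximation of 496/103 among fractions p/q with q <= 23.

Expand x = 496/103 as a continued fraction with the Euclidean algorithm:
  496 = 4*103 + 84, so a_0 = 4.
  103 = 1*84 + 19, so a_1 = 1.
  84 = 4*19 + 8, so a_2 = 4.
  19 = 2*8 + 3, so a_3 = 2.
  8 = 2*3 + 2, so a_4 = 2.
  3 = 1*2 + 1, so a_5 = 1.
  2 = 2*1 + 0, so a_6 = 2.
so x = [4; 1, 4, 2, 2, 1, 2].
Convergents (p_i = a_i*p_{i-1} + p_{i-2}, q_i = a_i*q_{i-1} + q_{i-2} with p_{-2}=0, p_{-1}=1, q_{-2}=1, q_{-1}=0), until the denominator exceeds 23:
  i=0: a_0=4, p_0 = 4*1 + 0 = 4, q_0 = 4*0 + 1 = 1.
  i=1: a_1=1, p_1 = 1*4 + 1 = 5, q_1 = 1*1 + 0 = 1.
  i=2: a_2=4, p_2 = 4*5 + 4 = 24, q_2 = 4*1 + 1 = 5.
  i=3: a_3=2, p_3 = 2*24 + 5 = 53, q_3 = 2*5 + 1 = 11.
  i=4: a_4=2, p_4 = 2*53 + 24 = 130, q_4 = 2*11 + 5 = 27.
q_4 = 27 > 23, so the last convergent with denominator <= 23 is p_3/q_3 = 53/11.
The closest fraction with denominator <= 23 is either p_3/q_3 or the intermediate fraction (k*p_3 + p_2)/(k*q_3 + q_2) with the largest k >= 1 whose denominator stays <= 23; these approach x as k grows, and every other convergent or intermediate fraction in range is farther away.
Largest k: floor((23 - q_2)/q_3) = floor((23 - 5)/11) = 1.
That gives (1*53 + 24)/(1*11 + 5) = 77/16.
Compare the errors: |x - 53/11| = |496*11 - 53*103|/(103*11) = 3/1133, and |x - 77/16| = |496*16 - 77*103|/(103*16) = 5/1648.
Cross-multiplying, 3*1648 = 4944 < 5665 = 5*1133, so 3/1133 is smaller: the convergent 53/11 is closer to x than 77/16.

53/11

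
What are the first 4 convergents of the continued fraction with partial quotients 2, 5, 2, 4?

Using the convergent recurrence p_i = a_i*p_{i-1} + p_{i-2}, q_i = a_i*q_{i-1} + q_{i-2} with p_{-2}=0, p_{-1}=1, q_{-2}=1, q_{-1}=0:
  i=0: a_0=2, p_0 = 2*1 + 0 = 2, q_0 = 2*0 + 1 = 1.
  i=1: a_1=5, p_1 = 5*2 + 1 = 11, q_1 = 5*1 + 0 = 5.
  i=2: a_2=2, p_2 = 2*11 + 2 = 24, q_2 = 2*5 + 1 = 11.
  i=3: a_3=4, p_3 = 4*24 + 11 = 107, q_3 = 4*11 + 5 = 49.

2/1, 11/5, 24/11, 107/49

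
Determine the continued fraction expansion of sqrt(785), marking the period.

[28; (56)]

Write x_i = (sqrt(785) + m_i)/d_i with (m_0, d_0) = (0, 1). a_0 = floor(sqrt(785)) = 28, since 28^2 = 784 <= 785 < 841 = 29^2.
Iterate m_{i+1} = d_i*a_i - m_i, d_{i+1} = (785 - m_{i+1}^2)/d_i, a_{i+1} = floor((a_0 + m_{i+1})/d_{i+1}):
  m_1 = 1*28 - 0 = 28, d_1 = (785 - 28^2)/1 = 1/1 = 1, a_1 = floor((28 + 28)/1) = 56.
  m_2 = 1*56 - 28 = 28, d_2 = (785 - 28^2)/1 = 1/1 = 1: (m_2, d_2) = (m_1, d_1) = (28, 1), so from here the quotient a_1 repeats; the period length is 1.
Hence the expansion of sqrt(785) is a_0 = 28 followed by the repeating block 56 (period 1).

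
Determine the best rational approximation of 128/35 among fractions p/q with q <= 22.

73/20

Expand x = 128/35 as a continued fraction with the Euclidean algorithm:
  128 = 3*35 + 23, so a_0 = 3.
  35 = 1*23 + 12, so a_1 = 1.
  23 = 1*12 + 11, so a_2 = 1.
  12 = 1*11 + 1, so a_3 = 1.
  11 = 11*1 + 0, so a_4 = 11.
so x = [3; 1, 1, 1, 11].
Convergents (p_i = a_i*p_{i-1} + p_{i-2}, q_i = a_i*q_{i-1} + q_{i-2} with p_{-2}=0, p_{-1}=1, q_{-2}=1, q_{-1}=0), until the denominator exceeds 22:
  i=0: a_0=3, p_0 = 3*1 + 0 = 3, q_0 = 3*0 + 1 = 1.
  i=1: a_1=1, p_1 = 1*3 + 1 = 4, q_1 = 1*1 + 0 = 1.
  i=2: a_2=1, p_2 = 1*4 + 3 = 7, q_2 = 1*1 + 1 = 2.
  i=3: a_3=1, p_3 = 1*7 + 4 = 11, q_3 = 1*2 + 1 = 3.
  i=4: a_4=11, p_4 = 11*11 + 7 = 128, q_4 = 11*3 + 2 = 35.
q_4 = 35 > 22, so the last convergent with denominator <= 22 is p_3/q_3 = 11/3.
The closest fraction with denominator <= 22 is either p_3/q_3 or the intermediate fraction (k*p_3 + p_2)/(k*q_3 + q_2) with the largest k >= 1 whose denominator stays <= 22; these approach x as k grows, and every other convergent or intermediate fraction in range is farther away.
Largest k: floor((22 - q_2)/q_3) = floor((22 - 2)/3) = 6.
That gives (6*11 + 7)/(6*3 + 2) = 73/20.
Compare the errors: |x - 11/3| = |128*3 - 11*35|/(35*3) = 1/105, and |x - 73/20| = |128*20 - 73*35|/(35*20) = 5/700.
Cross-multiplying, 5*105 = 525 < 700 = 1*700, so 5/700 is smaller: the intermediate fraction 73/20 is closer to x than 11/3.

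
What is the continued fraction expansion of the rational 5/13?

[0; 2, 1, 1, 2]

Run the Euclidean algorithm on 5 and 13; the successive quotients are the partial quotients a_0, a_1, ... (each step inverts the fractional part left over by the previous one):
  5 = 0*13 + 5, so a_0 = 0.
  13 = 2*5 + 3, so a_1 = 2.
  5 = 1*3 + 2, so a_2 = 1.
  3 = 1*2 + 1, so a_3 = 1.
  2 = 2*1 + 0, so a_4 = 2.
The remainder reaches 0 after 5 divisions, so the expansion has 5 partial quotients, read off in order.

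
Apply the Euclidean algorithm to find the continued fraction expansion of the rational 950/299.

Run the Euclidean algorithm on 950 and 299; the successive quotients are the partial quotients a_0, a_1, ... (each step inverts the fractional part left over by the previous one):
  950 = 3*299 + 53, so a_0 = 3.
  299 = 5*53 + 34, so a_1 = 5.
  53 = 1*34 + 19, so a_2 = 1.
  34 = 1*19 + 15, so a_3 = 1.
  19 = 1*15 + 4, so a_4 = 1.
  15 = 3*4 + 3, so a_5 = 3.
  4 = 1*3 + 1, so a_6 = 1.
  3 = 3*1 + 0, so a_7 = 3.
The remainder reaches 0 after 8 divisions, so the expansion has 8 partial quotients, read off in order.

[3; 5, 1, 1, 1, 3, 1, 3]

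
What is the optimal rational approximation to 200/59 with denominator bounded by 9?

Expand x = 200/59 as a continued fraction with the Euclidean algorithm:
  200 = 3*59 + 23, so a_0 = 3.
  59 = 2*23 + 13, so a_1 = 2.
  23 = 1*13 + 10, so a_2 = 1.
  13 = 1*10 + 3, so a_3 = 1.
  10 = 3*3 + 1, so a_4 = 3.
  3 = 3*1 + 0, so a_5 = 3.
so x = [3; 2, 1, 1, 3, 3].
Convergents (p_i = a_i*p_{i-1} + p_{i-2}, q_i = a_i*q_{i-1} + q_{i-2} with p_{-2}=0, p_{-1}=1, q_{-2}=1, q_{-1}=0), until the denominator exceeds 9:
  i=0: a_0=3, p_0 = 3*1 + 0 = 3, q_0 = 3*0 + 1 = 1.
  i=1: a_1=2, p_1 = 2*3 + 1 = 7, q_1 = 2*1 + 0 = 2.
  i=2: a_2=1, p_2 = 1*7 + 3 = 10, q_2 = 1*2 + 1 = 3.
  i=3: a_3=1, p_3 = 1*10 + 7 = 17, q_3 = 1*3 + 2 = 5.
  i=4: a_4=3, p_4 = 3*17 + 10 = 61, q_4 = 3*5 + 3 = 18.
q_4 = 18 > 9, so the last convergent with denominator <= 9 is p_3/q_3 = 17/5.
The closest fraction with denominator <= 9 is either p_3/q_3 or the intermediate fraction (k*p_3 + p_2)/(k*q_3 + q_2) with the largest k >= 1 whose denominator stays <= 9; these approach x as k grows, and every other convergent or intermediate fraction in range is farther away.
Largest k: floor((9 - q_2)/q_3) = floor((9 - 3)/5) = 1.
That gives (1*17 + 10)/(1*5 + 3) = 27/8.
Compare the errors: |x - 17/5| = |200*5 - 17*59|/(59*5) = 3/295, and |x - 27/8| = |200*8 - 27*59|/(59*8) = 7/472.
Cross-multiplying, 3*472 = 1416 < 2065 = 7*295, so 3/295 is smaller: the convergent 17/5 is closer to x than 27/8.

17/5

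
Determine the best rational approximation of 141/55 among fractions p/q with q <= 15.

18/7

Expand x = 141/55 as a continued fraction with the Euclidean algorithm:
  141 = 2*55 + 31, so a_0 = 2.
  55 = 1*31 + 24, so a_1 = 1.
  31 = 1*24 + 7, so a_2 = 1.
  24 = 3*7 + 3, so a_3 = 3.
  7 = 2*3 + 1, so a_4 = 2.
  3 = 3*1 + 0, so a_5 = 3.
so x = [2; 1, 1, 3, 2, 3].
Convergents (p_i = a_i*p_{i-1} + p_{i-2}, q_i = a_i*q_{i-1} + q_{i-2} with p_{-2}=0, p_{-1}=1, q_{-2}=1, q_{-1}=0), until the denominator exceeds 15:
  i=0: a_0=2, p_0 = 2*1 + 0 = 2, q_0 = 2*0 + 1 = 1.
  i=1: a_1=1, p_1 = 1*2 + 1 = 3, q_1 = 1*1 + 0 = 1.
  i=2: a_2=1, p_2 = 1*3 + 2 = 5, q_2 = 1*1 + 1 = 2.
  i=3: a_3=3, p_3 = 3*5 + 3 = 18, q_3 = 3*2 + 1 = 7.
  i=4: a_4=2, p_4 = 2*18 + 5 = 41, q_4 = 2*7 + 2 = 16.
q_4 = 16 > 15, so the last convergent with denominator <= 15 is p_3/q_3 = 18/7.
The closest fraction with denominator <= 15 is either p_3/q_3 or the intermediate fraction (k*p_3 + p_2)/(k*q_3 + q_2) with the largest k >= 1 whose denominator stays <= 15; these approach x as k grows, and every other convergent or intermediate fraction in range is farther away.
Largest k: floor((15 - q_2)/q_3) = floor((15 - 2)/7) = 1.
That gives (1*18 + 5)/(1*7 + 2) = 23/9.
Compare the errors: |x - 18/7| = |141*7 - 18*55|/(55*7) = 3/385, and |x - 23/9| = |141*9 - 23*55|/(55*9) = 4/495.
Cross-multiplying, 3*495 = 1485 < 1540 = 4*385, so 3/385 is smaller: the convergent 18/7 is closer to x than 23/9.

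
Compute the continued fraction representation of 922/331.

[2; 1, 3, 1, 1, 1, 23]

Run the Euclidean algorithm on 922 and 331; the successive quotients are the partial quotients a_0, a_1, ... (each step inverts the fractional part left over by the previous one):
  922 = 2*331 + 260, so a_0 = 2.
  331 = 1*260 + 71, so a_1 = 1.
  260 = 3*71 + 47, so a_2 = 3.
  71 = 1*47 + 24, so a_3 = 1.
  47 = 1*24 + 23, so a_4 = 1.
  24 = 1*23 + 1, so a_5 = 1.
  23 = 23*1 + 0, so a_6 = 23.
The remainder reaches 0 after 7 divisions, so the expansion has 7 partial quotients, read off in order.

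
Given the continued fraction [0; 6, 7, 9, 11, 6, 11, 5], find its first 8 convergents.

Using the convergent recurrence p_i = a_i*p_{i-1} + p_{i-2}, q_i = a_i*q_{i-1} + q_{i-2} with p_{-2}=0, p_{-1}=1, q_{-2}=1, q_{-1}=0:
  i=0: a_0=0, p_0 = 0*1 + 0 = 0, q_0 = 0*0 + 1 = 1.
  i=1: a_1=6, p_1 = 6*0 + 1 = 1, q_1 = 6*1 + 0 = 6.
  i=2: a_2=7, p_2 = 7*1 + 0 = 7, q_2 = 7*6 + 1 = 43.
  i=3: a_3=9, p_3 = 9*7 + 1 = 64, q_3 = 9*43 + 6 = 393.
  i=4: a_4=11, p_4 = 11*64 + 7 = 711, q_4 = 11*393 + 43 = 4366.
  i=5: a_5=6, p_5 = 6*711 + 64 = 4330, q_5 = 6*4366 + 393 = 26589.
  i=6: a_6=11, p_6 = 11*4330 + 711 = 48341, q_6 = 11*26589 + 4366 = 296845.
  i=7: a_7=5, p_7 = 5*48341 + 4330 = 246035, q_7 = 5*296845 + 26589 = 1510814.

0/1, 1/6, 7/43, 64/393, 711/4366, 4330/26589, 48341/296845, 246035/1510814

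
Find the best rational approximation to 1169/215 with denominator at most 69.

Expand x = 1169/215 as a continued fraction with the Euclidean algorithm:
  1169 = 5*215 + 94, so a_0 = 5.
  215 = 2*94 + 27, so a_1 = 2.
  94 = 3*27 + 13, so a_2 = 3.
  27 = 2*13 + 1, so a_3 = 2.
  13 = 13*1 + 0, so a_4 = 13.
so x = [5; 2, 3, 2, 13].
Convergents (p_i = a_i*p_{i-1} + p_{i-2}, q_i = a_i*q_{i-1} + q_{i-2} with p_{-2}=0, p_{-1}=1, q_{-2}=1, q_{-1}=0), until the denominator exceeds 69:
  i=0: a_0=5, p_0 = 5*1 + 0 = 5, q_0 = 5*0 + 1 = 1.
  i=1: a_1=2, p_1 = 2*5 + 1 = 11, q_1 = 2*1 + 0 = 2.
  i=2: a_2=3, p_2 = 3*11 + 5 = 38, q_2 = 3*2 + 1 = 7.
  i=3: a_3=2, p_3 = 2*38 + 11 = 87, q_3 = 2*7 + 2 = 16.
  i=4: a_4=13, p_4 = 13*87 + 38 = 1169, q_4 = 13*16 + 7 = 215.
q_4 = 215 > 69, so the last convergent with denominator <= 69 is p_3/q_3 = 87/16.
The closest fraction with denominator <= 69 is either p_3/q_3 or the intermediate fraction (k*p_3 + p_2)/(k*q_3 + q_2) with the largest k >= 1 whose denominator stays <= 69; these approach x as k grows, and every other convergent or intermediate fraction in range is farther away.
Largest k: floor((69 - q_2)/q_3) = floor((69 - 7)/16) = 3.
That gives (3*87 + 38)/(3*16 + 7) = 299/55.
Compare the errors: |x - 87/16| = |1169*16 - 87*215|/(215*16) = 1/3440, and |x - 299/55| = |1169*55 - 299*215|/(215*55) = 10/11825.
Cross-multiplying, 1*11825 = 11825 < 34400 = 10*3440, so 1/3440 is smaller: the convergent 87/16 is closer to x than 299/55.

87/16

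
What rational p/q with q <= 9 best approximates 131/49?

8/3

Expand x = 131/49 as a continued fraction with the Euclidean algorithm:
  131 = 2*49 + 33, so a_0 = 2.
  49 = 1*33 + 16, so a_1 = 1.
  33 = 2*16 + 1, so a_2 = 2.
  16 = 16*1 + 0, so a_3 = 16.
so x = [2; 1, 2, 16].
Convergents (p_i = a_i*p_{i-1} + p_{i-2}, q_i = a_i*q_{i-1} + q_{i-2} with p_{-2}=0, p_{-1}=1, q_{-2}=1, q_{-1}=0), until the denominator exceeds 9:
  i=0: a_0=2, p_0 = 2*1 + 0 = 2, q_0 = 2*0 + 1 = 1.
  i=1: a_1=1, p_1 = 1*2 + 1 = 3, q_1 = 1*1 + 0 = 1.
  i=2: a_2=2, p_2 = 2*3 + 2 = 8, q_2 = 2*1 + 1 = 3.
  i=3: a_3=16, p_3 = 16*8 + 3 = 131, q_3 = 16*3 + 1 = 49.
q_3 = 49 > 9, so the last convergent with denominator <= 9 is p_2/q_2 = 8/3.
The closest fraction with denominator <= 9 is either p_2/q_2 or the intermediate fraction (k*p_2 + p_1)/(k*q_2 + q_1) with the largest k >= 1 whose denominator stays <= 9; these approach x as k grows, and every other convergent or intermediate fraction in range is farther away.
Largest k: floor((9 - q_1)/q_2) = floor((9 - 1)/3) = 2.
That gives (2*8 + 3)/(2*3 + 1) = 19/7.
Compare the errors: |x - 8/3| = |131*3 - 8*49|/(49*3) = 1/147, and |x - 19/7| = |131*7 - 19*49|/(49*7) = 14/343.
Cross-multiplying, 1*343 = 343 < 2058 = 14*147, so 1/147 is smaller: the convergent 8/3 is closer to x than 19/7.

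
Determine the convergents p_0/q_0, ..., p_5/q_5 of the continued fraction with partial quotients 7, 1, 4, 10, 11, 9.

7/1, 8/1, 39/5, 398/51, 4417/566, 40151/5145

Using the convergent recurrence p_i = a_i*p_{i-1} + p_{i-2}, q_i = a_i*q_{i-1} + q_{i-2} with p_{-2}=0, p_{-1}=1, q_{-2}=1, q_{-1}=0:
  i=0: a_0=7, p_0 = 7*1 + 0 = 7, q_0 = 7*0 + 1 = 1.
  i=1: a_1=1, p_1 = 1*7 + 1 = 8, q_1 = 1*1 + 0 = 1.
  i=2: a_2=4, p_2 = 4*8 + 7 = 39, q_2 = 4*1 + 1 = 5.
  i=3: a_3=10, p_3 = 10*39 + 8 = 398, q_3 = 10*5 + 1 = 51.
  i=4: a_4=11, p_4 = 11*398 + 39 = 4417, q_4 = 11*51 + 5 = 566.
  i=5: a_5=9, p_5 = 9*4417 + 398 = 40151, q_5 = 9*566 + 51 = 5145.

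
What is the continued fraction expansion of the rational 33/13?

Run the Euclidean algorithm on 33 and 13; the successive quotients are the partial quotients a_0, a_1, ... (each step inverts the fractional part left over by the previous one):
  33 = 2*13 + 7, so a_0 = 2.
  13 = 1*7 + 6, so a_1 = 1.
  7 = 1*6 + 1, so a_2 = 1.
  6 = 6*1 + 0, so a_3 = 6.
The remainder reaches 0 after 4 divisions, so the expansion has 4 partial quotients, read off in order.

[2; 1, 1, 6]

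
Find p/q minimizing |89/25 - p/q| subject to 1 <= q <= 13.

Expand x = 89/25 as a continued fraction with the Euclidean algorithm:
  89 = 3*25 + 14, so a_0 = 3.
  25 = 1*14 + 11, so a_1 = 1.
  14 = 1*11 + 3, so a_2 = 1.
  11 = 3*3 + 2, so a_3 = 3.
  3 = 1*2 + 1, so a_4 = 1.
  2 = 2*1 + 0, so a_5 = 2.
so x = [3; 1, 1, 3, 1, 2].
Convergents (p_i = a_i*p_{i-1} + p_{i-2}, q_i = a_i*q_{i-1} + q_{i-2} with p_{-2}=0, p_{-1}=1, q_{-2}=1, q_{-1}=0), until the denominator exceeds 13:
  i=0: a_0=3, p_0 = 3*1 + 0 = 3, q_0 = 3*0 + 1 = 1.
  i=1: a_1=1, p_1 = 1*3 + 1 = 4, q_1 = 1*1 + 0 = 1.
  i=2: a_2=1, p_2 = 1*4 + 3 = 7, q_2 = 1*1 + 1 = 2.
  i=3: a_3=3, p_3 = 3*7 + 4 = 25, q_3 = 3*2 + 1 = 7.
  i=4: a_4=1, p_4 = 1*25 + 7 = 32, q_4 = 1*7 + 2 = 9.
  i=5: a_5=2, p_5 = 2*32 + 25 = 89, q_5 = 2*9 + 7 = 25.
q_5 = 25 > 13, so the last convergent with denominator <= 13 is p_4/q_4 = 32/9.
The closest fraction with denominator <= 13 is either p_4/q_4 or the intermediate fraction (k*p_4 + p_3)/(k*q_4 + q_3) with the largest k >= 1 whose denominator stays <= 13; these approach x as k grows, and every other convergent or intermediate fraction in range is farther away.
Largest k: floor((13 - q_3)/q_4) = floor((13 - 7)/9) = 0.
Since k = 0, no intermediate fraction beyond p_4/q_4 has denominator <= 13, so the convergent 32/9 is the closest (its error is |89*9 - 32*25|/(25*9) = 1/225).

32/9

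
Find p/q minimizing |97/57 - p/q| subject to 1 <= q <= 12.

17/10

Expand x = 97/57 as a continued fraction with the Euclidean algorithm:
  97 = 1*57 + 40, so a_0 = 1.
  57 = 1*40 + 17, so a_1 = 1.
  40 = 2*17 + 6, so a_2 = 2.
  17 = 2*6 + 5, so a_3 = 2.
  6 = 1*5 + 1, so a_4 = 1.
  5 = 5*1 + 0, so a_5 = 5.
so x = [1; 1, 2, 2, 1, 5].
Convergents (p_i = a_i*p_{i-1} + p_{i-2}, q_i = a_i*q_{i-1} + q_{i-2} with p_{-2}=0, p_{-1}=1, q_{-2}=1, q_{-1}=0), until the denominator exceeds 12:
  i=0: a_0=1, p_0 = 1*1 + 0 = 1, q_0 = 1*0 + 1 = 1.
  i=1: a_1=1, p_1 = 1*1 + 1 = 2, q_1 = 1*1 + 0 = 1.
  i=2: a_2=2, p_2 = 2*2 + 1 = 5, q_2 = 2*1 + 1 = 3.
  i=3: a_3=2, p_3 = 2*5 + 2 = 12, q_3 = 2*3 + 1 = 7.
  i=4: a_4=1, p_4 = 1*12 + 5 = 17, q_4 = 1*7 + 3 = 10.
  i=5: a_5=5, p_5 = 5*17 + 12 = 97, q_5 = 5*10 + 7 = 57.
q_5 = 57 > 12, so the last convergent with denominator <= 12 is p_4/q_4 = 17/10.
The closest fraction with denominator <= 12 is either p_4/q_4 or the intermediate fraction (k*p_4 + p_3)/(k*q_4 + q_3) with the largest k >= 1 whose denominator stays <= 12; these approach x as k grows, and every other convergent or intermediate fraction in range is farther away.
Largest k: floor((12 - q_3)/q_4) = floor((12 - 7)/10) = 0.
Since k = 0, no intermediate fraction beyond p_4/q_4 has denominator <= 12, so the convergent 17/10 is the closest (its error is |97*10 - 17*57|/(57*10) = 1/570).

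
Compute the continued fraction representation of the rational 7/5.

[1; 2, 2]

Run the Euclidean algorithm on 7 and 5; the successive quotients are the partial quotients a_0, a_1, ... (each step inverts the fractional part left over by the previous one):
  7 = 1*5 + 2, so a_0 = 1.
  5 = 2*2 + 1, so a_1 = 2.
  2 = 2*1 + 0, so a_2 = 2.
The remainder reaches 0 after 3 divisions, so the expansion has 3 partial quotients, read off in order.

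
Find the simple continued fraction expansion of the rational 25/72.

[0; 2, 1, 7, 3]

Run the Euclidean algorithm on 25 and 72; the successive quotients are the partial quotients a_0, a_1, ... (each step inverts the fractional part left over by the previous one):
  25 = 0*72 + 25, so a_0 = 0.
  72 = 2*25 + 22, so a_1 = 2.
  25 = 1*22 + 3, so a_2 = 1.
  22 = 7*3 + 1, so a_3 = 7.
  3 = 3*1 + 0, so a_4 = 3.
The remainder reaches 0 after 5 divisions, so the expansion has 5 partial quotients, read off in order.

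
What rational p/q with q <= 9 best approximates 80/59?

Expand x = 80/59 as a continued fraction with the Euclidean algorithm:
  80 = 1*59 + 21, so a_0 = 1.
  59 = 2*21 + 17, so a_1 = 2.
  21 = 1*17 + 4, so a_2 = 1.
  17 = 4*4 + 1, so a_3 = 4.
  4 = 4*1 + 0, so a_4 = 4.
so x = [1; 2, 1, 4, 4].
Convergents (p_i = a_i*p_{i-1} + p_{i-2}, q_i = a_i*q_{i-1} + q_{i-2} with p_{-2}=0, p_{-1}=1, q_{-2}=1, q_{-1}=0), until the denominator exceeds 9:
  i=0: a_0=1, p_0 = 1*1 + 0 = 1, q_0 = 1*0 + 1 = 1.
  i=1: a_1=2, p_1 = 2*1 + 1 = 3, q_1 = 2*1 + 0 = 2.
  i=2: a_2=1, p_2 = 1*3 + 1 = 4, q_2 = 1*2 + 1 = 3.
  i=3: a_3=4, p_3 = 4*4 + 3 = 19, q_3 = 4*3 + 2 = 14.
q_3 = 14 > 9, so the last convergent with denominator <= 9 is p_2/q_2 = 4/3.
The closest fraction with denominator <= 9 is either p_2/q_2 or the intermediate fraction (k*p_2 + p_1)/(k*q_2 + q_1) with the largest k >= 1 whose denominator stays <= 9; these approach x as k grows, and every other convergent or intermediate fraction in range is farther away.
Largest k: floor((9 - q_1)/q_2) = floor((9 - 2)/3) = 2.
That gives (2*4 + 3)/(2*3 + 2) = 11/8.
Compare the errors: |x - 4/3| = |80*3 - 4*59|/(59*3) = 4/177, and |x - 11/8| = |80*8 - 11*59|/(59*8) = 9/472.
Cross-multiplying, 9*177 = 1593 < 1888 = 4*472, so 9/472 is smaller: the intermediate fraction 11/8 is closer to x than 4/3.

11/8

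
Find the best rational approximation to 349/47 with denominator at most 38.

Expand x = 349/47 as a continued fraction with the Euclidean algorithm:
  349 = 7*47 + 20, so a_0 = 7.
  47 = 2*20 + 7, so a_1 = 2.
  20 = 2*7 + 6, so a_2 = 2.
  7 = 1*6 + 1, so a_3 = 1.
  6 = 6*1 + 0, so a_4 = 6.
so x = [7; 2, 2, 1, 6].
Convergents (p_i = a_i*p_{i-1} + p_{i-2}, q_i = a_i*q_{i-1} + q_{i-2} with p_{-2}=0, p_{-1}=1, q_{-2}=1, q_{-1}=0), until the denominator exceeds 38:
  i=0: a_0=7, p_0 = 7*1 + 0 = 7, q_0 = 7*0 + 1 = 1.
  i=1: a_1=2, p_1 = 2*7 + 1 = 15, q_1 = 2*1 + 0 = 2.
  i=2: a_2=2, p_2 = 2*15 + 7 = 37, q_2 = 2*2 + 1 = 5.
  i=3: a_3=1, p_3 = 1*37 + 15 = 52, q_3 = 1*5 + 2 = 7.
  i=4: a_4=6, p_4 = 6*52 + 37 = 349, q_4 = 6*7 + 5 = 47.
q_4 = 47 > 38, so the last convergent with denominator <= 38 is p_3/q_3 = 52/7.
The closest fraction with denominator <= 38 is either p_3/q_3 or the intermediate fraction (k*p_3 + p_2)/(k*q_3 + q_2) with the largest k >= 1 whose denominator stays <= 38; these approach x as k grows, and every other convergent or intermediate fraction in range is farther away.
Largest k: floor((38 - q_2)/q_3) = floor((38 - 5)/7) = 4.
That gives (4*52 + 37)/(4*7 + 5) = 245/33.
Compare the errors: |x - 52/7| = |349*7 - 52*47|/(47*7) = 1/329, and |x - 245/33| = |349*33 - 245*47|/(47*33) = 2/1551.
Cross-multiplying, 2*329 = 658 < 1551 = 1*1551, so 2/1551 is smaller: the intermediate fraction 245/33 is closer to x than 52/7.

245/33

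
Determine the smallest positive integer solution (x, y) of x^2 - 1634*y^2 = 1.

(x, y) = (24720785, 611556)

First expand sqrt(1634) as a continued fraction. With x_i = (sqrt(1634) + m_i)/d_i and (m_0, d_0) = (0, 1): a_0 = floor(sqrt(1634)) = 40, since 40^2 = 1600 <= 1634 < 1681 = 41^2.
Iterate m_{i+1} = d_i*a_i - m_i, d_{i+1} = (1634 - m_{i+1}^2)/d_i, a_{i+1} = floor((a_0 + m_{i+1})/d_{i+1}):
  m_1 = 1*40 - 0 = 40, d_1 = (1634 - 40^2)/1 = 34/1 = 34, a_1 = floor((40 + 40)/34) = 2.
  m_2 = 34*2 - 40 = 28, d_2 = (1634 - 28^2)/34 = 850/34 = 25, a_2 = floor((40 + 28)/25) = 2.
  m_3 = 25*2 - 28 = 22, d_3 = (1634 - 22^2)/25 = 1150/25 = 46, a_3 = floor((40 + 22)/46) = 1.
  m_4 = 46*1 - 22 = 24, d_4 = (1634 - 24^2)/46 = 1058/46 = 23, a_4 = floor((40 + 24)/23) = 2.
  m_5 = 23*2 - 24 = 22, d_5 = (1634 - 22^2)/23 = 1150/23 = 50, a_5 = floor((40 + 22)/50) = 1.
  m_6 = 50*1 - 22 = 28, d_6 = (1634 - 28^2)/50 = 850/50 = 17, a_6 = floor((40 + 28)/17) = 4.
  m_7 = 17*4 - 28 = 40, d_7 = (1634 - 40^2)/17 = 34/17 = 2, a_7 = floor((40 + 40)/2) = 40.
  m_8 = 2*40 - 40 = 40, d_8 = (1634 - 40^2)/2 = 34/2 = 17, a_8 = floor((40 + 40)/17) = 4.
  m_9 = 17*4 - 40 = 28, d_9 = (1634 - 28^2)/17 = 850/17 = 50, a_9 = floor((40 + 28)/50) = 1.
  m_10 = 50*1 - 28 = 22, d_10 = (1634 - 22^2)/50 = 1150/50 = 23, a_10 = floor((40 + 22)/23) = 2.
  m_11 = 23*2 - 22 = 24, d_11 = (1634 - 24^2)/23 = 1058/23 = 46, a_11 = floor((40 + 24)/46) = 1.
  m_12 = 46*1 - 24 = 22, d_12 = (1634 - 22^2)/46 = 1150/46 = 25, a_12 = floor((40 + 22)/25) = 2.
  m_13 = 25*2 - 22 = 28, d_13 = (1634 - 28^2)/25 = 850/25 = 34, a_13 = floor((40 + 28)/34) = 2.
  m_14 = 34*2 - 28 = 40, d_14 = (1634 - 40^2)/34 = 34/34 = 1, a_14 = floor((40 + 40)/1) = 80.
  m_15 = 1*80 - 40 = 40, d_15 = (1634 - 40^2)/1 = 34/1 = 34: (m_15, d_15) = (m_1, d_1) = (40, 34), so from here the quotients repeat a_1, ..., a_14; the period length is 14.
So sqrt(1634) = [40; (2, 2, 1, 2, 1, 4, 40, 4, 1, 2, 1, 2, 2, 80)] with period length k = 14.
k is even, so the fundamental solution of x^2 - 1634y^2 = 1 is (p_{k-1}, q_{k-1}) = (p_13, q_13); compute convergents through index 13.
Convergents (p_i = a_i*p_{i-1} + p_{i-2}, q_i = a_i*q_{i-1} + q_{i-2} with p_{-2}=0, p_{-1}=1, q_{-2}=1, q_{-1}=0):
  i=0: a_0=40, p_0 = 40*1 + 0 = 40, q_0 = 40*0 + 1 = 1.
  i=1: a_1=2, p_1 = 2*40 + 1 = 81, q_1 = 2*1 + 0 = 2.
  i=2: a_2=2, p_2 = 2*81 + 40 = 202, q_2 = 2*2 + 1 = 5.
  i=3: a_3=1, p_3 = 1*202 + 81 = 283, q_3 = 1*5 + 2 = 7.
  i=4: a_4=2, p_4 = 2*283 + 202 = 768, q_4 = 2*7 + 5 = 19.
  i=5: a_5=1, p_5 = 1*768 + 283 = 1051, q_5 = 1*19 + 7 = 26.
  i=6: a_6=4, p_6 = 4*1051 + 768 = 4972, q_6 = 4*26 + 19 = 123.
  i=7: a_7=40, p_7 = 40*4972 + 1051 = 199931, q_7 = 40*123 + 26 = 4946.
  i=8: a_8=4, p_8 = 4*199931 + 4972 = 804696, q_8 = 4*4946 + 123 = 19907.
  i=9: a_9=1, p_9 = 1*804696 + 199931 = 1004627, q_9 = 1*19907 + 4946 = 24853.
  i=10: a_10=2, p_10 = 2*1004627 + 804696 = 2813950, q_10 = 2*24853 + 19907 = 69613.
  i=11: a_11=1, p_11 = 1*2813950 + 1004627 = 3818577, q_11 = 1*69613 + 24853 = 94466.
  i=12: a_12=2, p_12 = 2*3818577 + 2813950 = 10451104, q_12 = 2*94466 + 69613 = 258545.
  i=13: a_13=2, p_13 = 2*10451104 + 3818577 = 24720785, q_13 = 2*258545 + 94466 = 611556.
Check: 24720785^2 - 1634*611556^2 = 611117211016225 - 611117211016224 = 1, so (x, y) = (24720785, 611556) solves the equation, and by the theorem it is the least positive solution.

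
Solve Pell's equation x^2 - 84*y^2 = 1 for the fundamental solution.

(x, y) = (55, 6)

First expand sqrt(84) as a continued fraction. With x_i = (sqrt(84) + m_i)/d_i and (m_0, d_0) = (0, 1): a_0 = floor(sqrt(84)) = 9, since 9^2 = 81 <= 84 < 100 = 10^2.
Iterate m_{i+1} = d_i*a_i - m_i, d_{i+1} = (84 - m_{i+1}^2)/d_i, a_{i+1} = floor((a_0 + m_{i+1})/d_{i+1}):
  m_1 = 1*9 - 0 = 9, d_1 = (84 - 9^2)/1 = 3/1 = 3, a_1 = floor((9 + 9)/3) = 6.
  m_2 = 3*6 - 9 = 9, d_2 = (84 - 9^2)/3 = 3/3 = 1, a_2 = floor((9 + 9)/1) = 18.
  m_3 = 1*18 - 9 = 9, d_3 = (84 - 9^2)/1 = 3/1 = 3: (m_3, d_3) = (m_1, d_1) = (9, 3), so from here the quotients repeat a_1, a_2; the period length is 2.
So sqrt(84) = [9; (6, 18)] with period length k = 2.
k is even, so the fundamental solution of x^2 - 84y^2 = 1 is (p_{k-1}, q_{k-1}) = (p_1, q_1); compute convergents through index 1.
Convergents (p_i = a_i*p_{i-1} + p_{i-2}, q_i = a_i*q_{i-1} + q_{i-2} with p_{-2}=0, p_{-1}=1, q_{-2}=1, q_{-1}=0):
  i=0: a_0=9, p_0 = 9*1 + 0 = 9, q_0 = 9*0 + 1 = 1.
  i=1: a_1=6, p_1 = 6*9 + 1 = 55, q_1 = 6*1 + 0 = 6.
Check: 55^2 - 84*6^2 = 3025 - 3024 = 1, so (x, y) = (55, 6) solves the equation, and by the theorem it is the least positive solution.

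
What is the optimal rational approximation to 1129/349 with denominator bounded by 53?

55/17

Expand x = 1129/349 as a continued fraction with the Euclidean algorithm:
  1129 = 3*349 + 82, so a_0 = 3.
  349 = 4*82 + 21, so a_1 = 4.
  82 = 3*21 + 19, so a_2 = 3.
  21 = 1*19 + 2, so a_3 = 1.
  19 = 9*2 + 1, so a_4 = 9.
  2 = 2*1 + 0, so a_5 = 2.
so x = [3; 4, 3, 1, 9, 2].
Convergents (p_i = a_i*p_{i-1} + p_{i-2}, q_i = a_i*q_{i-1} + q_{i-2} with p_{-2}=0, p_{-1}=1, q_{-2}=1, q_{-1}=0), until the denominator exceeds 53:
  i=0: a_0=3, p_0 = 3*1 + 0 = 3, q_0 = 3*0 + 1 = 1.
  i=1: a_1=4, p_1 = 4*3 + 1 = 13, q_1 = 4*1 + 0 = 4.
  i=2: a_2=3, p_2 = 3*13 + 3 = 42, q_2 = 3*4 + 1 = 13.
  i=3: a_3=1, p_3 = 1*42 + 13 = 55, q_3 = 1*13 + 4 = 17.
  i=4: a_4=9, p_4 = 9*55 + 42 = 537, q_4 = 9*17 + 13 = 166.
q_4 = 166 > 53, so the last convergent with denominator <= 53 is p_3/q_3 = 55/17.
The closest fraction with denominator <= 53 is either p_3/q_3 or the intermediate fraction (k*p_3 + p_2)/(k*q_3 + q_2) with the largest k >= 1 whose denominator stays <= 53; these approach x as k grows, and every other convergent or intermediate fraction in range is farther away.
Largest k: floor((53 - q_2)/q_3) = floor((53 - 13)/17) = 2.
That gives (2*55 + 42)/(2*17 + 13) = 152/47.
Compare the errors: |x - 55/17| = |1129*17 - 55*349|/(349*17) = 2/5933, and |x - 152/47| = |1129*47 - 152*349|/(349*47) = 15/16403.
Cross-multiplying, 2*16403 = 32806 < 88995 = 15*5933, so 2/5933 is smaller: the convergent 55/17 is closer to x than 152/47.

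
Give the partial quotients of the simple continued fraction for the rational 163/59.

Run the Euclidean algorithm on 163 and 59; the successive quotients are the partial quotients a_0, a_1, ... (each step inverts the fractional part left over by the previous one):
  163 = 2*59 + 45, so a_0 = 2.
  59 = 1*45 + 14, so a_1 = 1.
  45 = 3*14 + 3, so a_2 = 3.
  14 = 4*3 + 2, so a_3 = 4.
  3 = 1*2 + 1, so a_4 = 1.
  2 = 2*1 + 0, so a_5 = 2.
The remainder reaches 0 after 6 divisions, so the expansion has 6 partial quotients, read off in order.

[2; 1, 3, 4, 1, 2]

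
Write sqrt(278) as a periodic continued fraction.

[16; (1, 2, 16, 2, 1, 32)]

Write x_i = (sqrt(278) + m_i)/d_i with (m_0, d_0) = (0, 1). a_0 = floor(sqrt(278)) = 16, since 16^2 = 256 <= 278 < 289 = 17^2.
Iterate m_{i+1} = d_i*a_i - m_i, d_{i+1} = (278 - m_{i+1}^2)/d_i, a_{i+1} = floor((a_0 + m_{i+1})/d_{i+1}):
  m_1 = 1*16 - 0 = 16, d_1 = (278 - 16^2)/1 = 22/1 = 22, a_1 = floor((16 + 16)/22) = 1.
  m_2 = 22*1 - 16 = 6, d_2 = (278 - 6^2)/22 = 242/22 = 11, a_2 = floor((16 + 6)/11) = 2.
  m_3 = 11*2 - 6 = 16, d_3 = (278 - 16^2)/11 = 22/11 = 2, a_3 = floor((16 + 16)/2) = 16.
  m_4 = 2*16 - 16 = 16, d_4 = (278 - 16^2)/2 = 22/2 = 11, a_4 = floor((16 + 16)/11) = 2.
  m_5 = 11*2 - 16 = 6, d_5 = (278 - 6^2)/11 = 242/11 = 22, a_5 = floor((16 + 6)/22) = 1.
  m_6 = 22*1 - 6 = 16, d_6 = (278 - 16^2)/22 = 22/22 = 1, a_6 = floor((16 + 16)/1) = 32.
  m_7 = 1*32 - 16 = 16, d_7 = (278 - 16^2)/1 = 22/1 = 22: (m_7, d_7) = (m_1, d_1) = (16, 22), so from here the quotients repeat a_1, ..., a_6; the period length is 6.
Hence the expansion of sqrt(278) is a_0 = 16 followed by the repeating block 1, 2, 16, 2, 1, 32 (period 6).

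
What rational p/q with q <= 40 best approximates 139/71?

Expand x = 139/71 as a continued fraction with the Euclidean algorithm:
  139 = 1*71 + 68, so a_0 = 1.
  71 = 1*68 + 3, so a_1 = 1.
  68 = 22*3 + 2, so a_2 = 22.
  3 = 1*2 + 1, so a_3 = 1.
  2 = 2*1 + 0, so a_4 = 2.
so x = [1; 1, 22, 1, 2].
Convergents (p_i = a_i*p_{i-1} + p_{i-2}, q_i = a_i*q_{i-1} + q_{i-2} with p_{-2}=0, p_{-1}=1, q_{-2}=1, q_{-1}=0), until the denominator exceeds 40:
  i=0: a_0=1, p_0 = 1*1 + 0 = 1, q_0 = 1*0 + 1 = 1.
  i=1: a_1=1, p_1 = 1*1 + 1 = 2, q_1 = 1*1 + 0 = 1.
  i=2: a_2=22, p_2 = 22*2 + 1 = 45, q_2 = 22*1 + 1 = 23.
  i=3: a_3=1, p_3 = 1*45 + 2 = 47, q_3 = 1*23 + 1 = 24.
  i=4: a_4=2, p_4 = 2*47 + 45 = 139, q_4 = 2*24 + 23 = 71.
q_4 = 71 > 40, so the last convergent with denominator <= 40 is p_3/q_3 = 47/24.
The closest fraction with denominator <= 40 is either p_3/q_3 or the intermediate fraction (k*p_3 + p_2)/(k*q_3 + q_2) with the largest k >= 1 whose denominator stays <= 40; these approach x as k grows, and every other convergent or intermediate fraction in range is farther away.
Largest k: floor((40 - q_2)/q_3) = floor((40 - 23)/24) = 0.
Since k = 0, no intermediate fraction beyond p_3/q_3 has denominator <= 40, so the convergent 47/24 is the closest (its error is |139*24 - 47*71|/(71*24) = 1/1704).

47/24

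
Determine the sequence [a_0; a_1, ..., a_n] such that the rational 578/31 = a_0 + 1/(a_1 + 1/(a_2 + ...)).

Run the Euclidean algorithm on 578 and 31; the successive quotients are the partial quotients a_0, a_1, ... (each step inverts the fractional part left over by the previous one):
  578 = 18*31 + 20, so a_0 = 18.
  31 = 1*20 + 11, so a_1 = 1.
  20 = 1*11 + 9, so a_2 = 1.
  11 = 1*9 + 2, so a_3 = 1.
  9 = 4*2 + 1, so a_4 = 4.
  2 = 2*1 + 0, so a_5 = 2.
The remainder reaches 0 after 6 divisions, so the expansion has 6 partial quotients, read off in order.

[18; 1, 1, 1, 4, 2]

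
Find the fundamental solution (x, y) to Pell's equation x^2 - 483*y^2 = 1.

(x, y) = (22, 1)

First expand sqrt(483) as a continued fraction. With x_i = (sqrt(483) + m_i)/d_i and (m_0, d_0) = (0, 1): a_0 = floor(sqrt(483)) = 21, since 21^2 = 441 <= 483 < 484 = 22^2.
Iterate m_{i+1} = d_i*a_i - m_i, d_{i+1} = (483 - m_{i+1}^2)/d_i, a_{i+1} = floor((a_0 + m_{i+1})/d_{i+1}):
  m_1 = 1*21 - 0 = 21, d_1 = (483 - 21^2)/1 = 42/1 = 42, a_1 = floor((21 + 21)/42) = 1.
  m_2 = 42*1 - 21 = 21, d_2 = (483 - 21^2)/42 = 42/42 = 1, a_2 = floor((21 + 21)/1) = 42.
  m_3 = 1*42 - 21 = 21, d_3 = (483 - 21^2)/1 = 42/1 = 42: (m_3, d_3) = (m_1, d_1) = (21, 42), so from here the quotients repeat a_1, a_2; the period length is 2.
So sqrt(483) = [21; (1, 42)] with period length k = 2.
k is even, so the fundamental solution of x^2 - 483y^2 = 1 is (p_{k-1}, q_{k-1}) = (p_1, q_1); compute convergents through index 1.
Convergents (p_i = a_i*p_{i-1} + p_{i-2}, q_i = a_i*q_{i-1} + q_{i-2} with p_{-2}=0, p_{-1}=1, q_{-2}=1, q_{-1}=0):
  i=0: a_0=21, p_0 = 21*1 + 0 = 21, q_0 = 21*0 + 1 = 1.
  i=1: a_1=1, p_1 = 1*21 + 1 = 22, q_1 = 1*1 + 0 = 1.
Check: 22^2 - 483*1^2 = 484 - 483 = 1, so (x, y) = (22, 1) solves the equation, and by the theorem it is the least positive solution.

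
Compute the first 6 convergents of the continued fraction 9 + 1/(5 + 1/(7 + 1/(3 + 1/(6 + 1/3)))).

Using the convergent recurrence p_i = a_i*p_{i-1} + p_{i-2}, q_i = a_i*q_{i-1} + q_{i-2} with p_{-2}=0, p_{-1}=1, q_{-2}=1, q_{-1}=0:
  i=0: a_0=9, p_0 = 9*1 + 0 = 9, q_0 = 9*0 + 1 = 1.
  i=1: a_1=5, p_1 = 5*9 + 1 = 46, q_1 = 5*1 + 0 = 5.
  i=2: a_2=7, p_2 = 7*46 + 9 = 331, q_2 = 7*5 + 1 = 36.
  i=3: a_3=3, p_3 = 3*331 + 46 = 1039, q_3 = 3*36 + 5 = 113.
  i=4: a_4=6, p_4 = 6*1039 + 331 = 6565, q_4 = 6*113 + 36 = 714.
  i=5: a_5=3, p_5 = 3*6565 + 1039 = 20734, q_5 = 3*714 + 113 = 2255.

9/1, 46/5, 331/36, 1039/113, 6565/714, 20734/2255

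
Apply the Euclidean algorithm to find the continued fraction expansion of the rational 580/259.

Run the Euclidean algorithm on 580 and 259; the successive quotients are the partial quotients a_0, a_1, ... (each step inverts the fractional part left over by the previous one):
  580 = 2*259 + 62, so a_0 = 2.
  259 = 4*62 + 11, so a_1 = 4.
  62 = 5*11 + 7, so a_2 = 5.
  11 = 1*7 + 4, so a_3 = 1.
  7 = 1*4 + 3, so a_4 = 1.
  4 = 1*3 + 1, so a_5 = 1.
  3 = 3*1 + 0, so a_6 = 3.
The remainder reaches 0 after 7 divisions, so the expansion has 7 partial quotients, read off in order.

[2; 4, 5, 1, 1, 1, 3]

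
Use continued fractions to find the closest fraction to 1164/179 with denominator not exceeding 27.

Expand x = 1164/179 as a continued fraction with the Euclidean algorithm:
  1164 = 6*179 + 90, so a_0 = 6.
  179 = 1*90 + 89, so a_1 = 1.
  90 = 1*89 + 1, so a_2 = 1.
  89 = 89*1 + 0, so a_3 = 89.
so x = [6; 1, 1, 89].
Convergents (p_i = a_i*p_{i-1} + p_{i-2}, q_i = a_i*q_{i-1} + q_{i-2} with p_{-2}=0, p_{-1}=1, q_{-2}=1, q_{-1}=0), until the denominator exceeds 27:
  i=0: a_0=6, p_0 = 6*1 + 0 = 6, q_0 = 6*0 + 1 = 1.
  i=1: a_1=1, p_1 = 1*6 + 1 = 7, q_1 = 1*1 + 0 = 1.
  i=2: a_2=1, p_2 = 1*7 + 6 = 13, q_2 = 1*1 + 1 = 2.
  i=3: a_3=89, p_3 = 89*13 + 7 = 1164, q_3 = 89*2 + 1 = 179.
q_3 = 179 > 27, so the last convergent with denominator <= 27 is p_2/q_2 = 13/2.
The closest fraction with denominator <= 27 is either p_2/q_2 or the intermediate fraction (k*p_2 + p_1)/(k*q_2 + q_1) with the largest k >= 1 whose denominator stays <= 27; these approach x as k grows, and every other convergent or intermediate fraction in range is farther away.
Largest k: floor((27 - q_1)/q_2) = floor((27 - 1)/2) = 13.
That gives (13*13 + 7)/(13*2 + 1) = 176/27.
Compare the errors: |x - 13/2| = |1164*2 - 13*179|/(179*2) = 1/358, and |x - 176/27| = |1164*27 - 176*179|/(179*27) = 76/4833.
Cross-multiplying, 1*4833 = 4833 < 27208 = 76*358, so 1/358 is smaller: the convergent 13/2 is closer to x than 176/27.

13/2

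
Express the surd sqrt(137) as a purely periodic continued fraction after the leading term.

[11; (1, 2, 2, 1, 1, 2, 2, 1, 22)]

Write x_i = (sqrt(137) + m_i)/d_i with (m_0, d_0) = (0, 1). a_0 = floor(sqrt(137)) = 11, since 11^2 = 121 <= 137 < 144 = 12^2.
Iterate m_{i+1} = d_i*a_i - m_i, d_{i+1} = (137 - m_{i+1}^2)/d_i, a_{i+1} = floor((a_0 + m_{i+1})/d_{i+1}):
  m_1 = 1*11 - 0 = 11, d_1 = (137 - 11^2)/1 = 16/1 = 16, a_1 = floor((11 + 11)/16) = 1.
  m_2 = 16*1 - 11 = 5, d_2 = (137 - 5^2)/16 = 112/16 = 7, a_2 = floor((11 + 5)/7) = 2.
  m_3 = 7*2 - 5 = 9, d_3 = (137 - 9^2)/7 = 56/7 = 8, a_3 = floor((11 + 9)/8) = 2.
  m_4 = 8*2 - 9 = 7, d_4 = (137 - 7^2)/8 = 88/8 = 11, a_4 = floor((11 + 7)/11) = 1.
  m_5 = 11*1 - 7 = 4, d_5 = (137 - 4^2)/11 = 121/11 = 11, a_5 = floor((11 + 4)/11) = 1.
  m_6 = 11*1 - 4 = 7, d_6 = (137 - 7^2)/11 = 88/11 = 8, a_6 = floor((11 + 7)/8) = 2.
  m_7 = 8*2 - 7 = 9, d_7 = (137 - 9^2)/8 = 56/8 = 7, a_7 = floor((11 + 9)/7) = 2.
  m_8 = 7*2 - 9 = 5, d_8 = (137 - 5^2)/7 = 112/7 = 16, a_8 = floor((11 + 5)/16) = 1.
  m_9 = 16*1 - 5 = 11, d_9 = (137 - 11^2)/16 = 16/16 = 1, a_9 = floor((11 + 11)/1) = 22.
  m_10 = 1*22 - 11 = 11, d_10 = (137 - 11^2)/1 = 16/1 = 16: (m_10, d_10) = (m_1, d_1) = (11, 16), so from here the quotients repeat a_1, ..., a_9; the period length is 9.
Hence the expansion of sqrt(137) is a_0 = 11 followed by the repeating block 1, 2, 2, 1, 1, 2, 2, 1, 22 (period 9).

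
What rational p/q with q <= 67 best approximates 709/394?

Expand x = 709/394 as a continued fraction with the Euclidean algorithm:
  709 = 1*394 + 315, so a_0 = 1.
  394 = 1*315 + 79, so a_1 = 1.
  315 = 3*79 + 78, so a_2 = 3.
  79 = 1*78 + 1, so a_3 = 1.
  78 = 78*1 + 0, so a_4 = 78.
so x = [1; 1, 3, 1, 78].
Convergents (p_i = a_i*p_{i-1} + p_{i-2}, q_i = a_i*q_{i-1} + q_{i-2} with p_{-2}=0, p_{-1}=1, q_{-2}=1, q_{-1}=0), until the denominator exceeds 67:
  i=0: a_0=1, p_0 = 1*1 + 0 = 1, q_0 = 1*0 + 1 = 1.
  i=1: a_1=1, p_1 = 1*1 + 1 = 2, q_1 = 1*1 + 0 = 1.
  i=2: a_2=3, p_2 = 3*2 + 1 = 7, q_2 = 3*1 + 1 = 4.
  i=3: a_3=1, p_3 = 1*7 + 2 = 9, q_3 = 1*4 + 1 = 5.
  i=4: a_4=78, p_4 = 78*9 + 7 = 709, q_4 = 78*5 + 4 = 394.
q_4 = 394 > 67, so the last convergent with denominator <= 67 is p_3/q_3 = 9/5.
The closest fraction with denominator <= 67 is either p_3/q_3 or the intermediate fraction (k*p_3 + p_2)/(k*q_3 + q_2) with the largest k >= 1 whose denominator stays <= 67; these approach x as k grows, and every other convergent or intermediate fraction in range is farther away.
Largest k: floor((67 - q_2)/q_3) = floor((67 - 4)/5) = 12.
That gives (12*9 + 7)/(12*5 + 4) = 115/64.
Compare the errors: |x - 9/5| = |709*5 - 9*394|/(394*5) = 1/1970, and |x - 115/64| = |709*64 - 115*394|/(394*64) = 66/25216.
Cross-multiplying, 1*25216 = 25216 < 130020 = 66*1970, so 1/1970 is smaller: the convergent 9/5 is closer to x than 115/64.

9/5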